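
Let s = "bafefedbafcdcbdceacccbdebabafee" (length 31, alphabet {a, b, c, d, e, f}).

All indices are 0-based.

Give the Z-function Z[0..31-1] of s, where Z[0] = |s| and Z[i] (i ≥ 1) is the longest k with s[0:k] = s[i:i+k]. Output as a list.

Z[0]=31
i=1: outside box; Z[1]=0
i=2: outside box; Z[2]=0
i=3: outside box; Z[3]=0
i=4: outside box; Z[4]=0
i=5: outside box; Z[5]=0
i=6: outside box; Z[6]=0
i=7: outside box; Z[7]=3 extend→box=[7,10)
i=8: min(r-i=2, Z[1]=0)=0; Z[8]=0
i=9: min(r-i=1, Z[2]=0)=0; Z[9]=0
i=10: outside box; Z[10]=0
i=11: outside box; Z[11]=0
i=12: outside box; Z[12]=0
i=13: outside box; Z[13]=1 extend→box=[13,14)
i=14: outside box; Z[14]=0
i=15: outside box; Z[15]=0
i=16: outside box; Z[16]=0
i=17: outside box; Z[17]=0
i=18: outside box; Z[18]=0
i=19: outside box; Z[19]=0
i=20: outside box; Z[20]=0
i=21: outside box; Z[21]=1 extend→box=[21,22)
i=22: outside box; Z[22]=0
i=23: outside box; Z[23]=0
i=24: outside box; Z[24]=2 extend→box=[24,26)
i=25: min(r-i=1, Z[1]=0)=0; Z[25]=0
i=26: outside box; Z[26]=4 extend→box=[26,30)
i=27: min(r-i=3, Z[1]=0)=0; Z[27]=0
i=28: min(r-i=2, Z[2]=0)=0; Z[28]=0
i=29: min(r-i=1, Z[3]=0)=0; Z[29]=0
i=30: outside box; Z[30]=0

[31, 0, 0, 0, 0, 0, 0, 3, 0, 0, 0, 0, 0, 1, 0, 0, 0, 0, 0, 0, 0, 1, 0, 0, 2, 0, 4, 0, 0, 0, 0]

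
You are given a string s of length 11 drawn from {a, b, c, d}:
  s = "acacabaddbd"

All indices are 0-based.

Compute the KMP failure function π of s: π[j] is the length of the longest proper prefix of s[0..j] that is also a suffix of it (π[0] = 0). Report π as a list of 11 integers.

[0, 0, 1, 2, 3, 0, 1, 0, 0, 0, 0]

π[0] = 0
j=1 s[j]='c': π[1]=0 (border '')
j=2 s[j]='a': π[2]=1 (border 'a')
j=3 s[j]='c': π[3]=2 (border 'ac')
j=4 s[j]='a': π[4]=3 (border 'aca')
j=5 s[j]='b': k: 3→1→0; π[5]=0 (border '')
j=6 s[j]='a': π[6]=1 (border 'a')
j=7 s[j]='d': k: 1→0; π[7]=0 (border '')
j=8 s[j]='d': π[8]=0 (border '')
j=9 s[j]='b': π[9]=0 (border '')
j=10 s[j]='d': π[10]=0 (border '')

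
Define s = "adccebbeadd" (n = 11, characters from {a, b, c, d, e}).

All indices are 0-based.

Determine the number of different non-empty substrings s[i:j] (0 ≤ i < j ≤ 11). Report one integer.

sorted suffixes:
  #0 SA[0]=0  'adccebbeadd'
  #1 SA[1]=8  'add'
  #2 SA[2]=5  'bbeadd'
  #3 SA[3]=6  'beadd'
  #4 SA[4]=2  'ccebbeadd'
  #5 SA[5]=3  'cebbeadd'
  #6 SA[6]=10  'd'
  #7 SA[7]=1  'dccebbeadd'
  #8 SA[8]=9  'dd'
  #9 SA[9]=7  'eadd'
  #10 SA[10]=4  'ebbeadd'

SA = [0, 8, 5, 6, 2, 3, 10, 1, 9, 7, 4]
rank  pair      lcp
   1  s[0:],s[8:]  2  'ad'
   2  s[8:],s[5:]  0  ''
   3  s[5:],s[6:]  1  'b'
   4  s[6:],s[2:]  0  ''
   5  s[2:],s[3:]  1  'c'
   6  s[3:],s[10:]  0  ''
   7  s[10:],s[1:]  1  'd'
   8  s[1:],s[9:]  1  'd'
   9  s[9:],s[7:]  0  ''
  10  s[7:],s[4:]  1  'e'

n(n+1)/2 = 11·12/2 = 66
Σ LCP = 0 + 2 + 0 + 1 + 0 + 1 + 0 + 1 + 1 + 0 + 1 = 7
distinct = 66 − 7 = 59

59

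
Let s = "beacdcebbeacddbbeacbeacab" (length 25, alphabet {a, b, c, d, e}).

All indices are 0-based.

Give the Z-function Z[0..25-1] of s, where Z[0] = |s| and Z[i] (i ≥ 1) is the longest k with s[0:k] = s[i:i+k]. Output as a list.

Z[0]=25
i=1: i≥r, start 0; Z[1]=0
i=2: i≥r, start 0; Z[2]=0
i=3: i≥r, start 0; Z[3]=0
i=4: i≥r, start 0; Z[4]=0
i=5: i≥r, start 0; Z[5]=0
i=6: i≥r, start 0; Z[6]=0
i=7: i≥r, start 0; Z[7]=1 grow→box=[7,8)
i=8: i≥r, start 0; Z[8]=5 grow→box=[8,13)
i=9: min(r-i=4, Z[1]=0)=0; Z[9]=0
i=10: min(r-i=3, Z[2]=0)=0; Z[10]=0
i=11: min(r-i=2, Z[3]=0)=0; Z[11]=0
i=12: min(r-i=1, Z[4]=0)=0; Z[12]=0
i=13: i≥r, start 0; Z[13]=0
i=14: i≥r, start 0; Z[14]=1 grow→box=[14,15)
i=15: i≥r, start 0; Z[15]=4 grow→box=[15,19)
i=16: min(r-i=3, Z[1]=0)=0; Z[16]=0
i=17: min(r-i=2, Z[2]=0)=0; Z[17]=0
i=18: min(r-i=1, Z[3]=0)=0; Z[18]=0
i=19: i≥r, start 0; Z[19]=4 grow→box=[19,23)
i=20: min(r-i=3, Z[1]=0)=0; Z[20]=0
i=21: min(r-i=2, Z[2]=0)=0; Z[21]=0
i=22: min(r-i=1, Z[3]=0)=0; Z[22]=0
i=23: i≥r, start 0; Z[23]=0
i=24: i≥r, start 0; Z[24]=1 grow→box=[24,25)

[25, 0, 0, 0, 0, 0, 0, 1, 5, 0, 0, 0, 0, 0, 1, 4, 0, 0, 0, 4, 0, 0, 0, 0, 1]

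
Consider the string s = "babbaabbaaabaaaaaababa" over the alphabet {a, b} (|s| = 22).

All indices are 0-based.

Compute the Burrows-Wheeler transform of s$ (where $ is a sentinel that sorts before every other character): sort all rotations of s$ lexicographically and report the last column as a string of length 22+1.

rank  rotation                 last
    0  $babbaabbaaabaaaaaababa  a
    1  a$babbaabbaaabaaaaaabab  b
    2  aaaaaababa$babbaabbaaab  b
    3  aaaaababa$babbaabbaaaba  a
    4  aaaababa$babbaabbaaabaa  a
    5  aaabaaaaaababa$babbaabb  b
    6  aaababa$babbaabbaaabaaa  a
    7  aabaaaaaababa$babbaabba  a
    8  aababa$babbaabbaaabaaaa  a
    9  aabbaaabaaaaaababa$babb  b
   10  aba$babbaabbaaabaaaaaab  b
   11  abaaaaaababa$babbaabbaa  a
   12  ababa$babbaabbaaabaaaaa  a
   13  abbaaabaaaaaababa$babba  a
   14  abbaabbaaabaaaaaababa$b  b
   15  ba$babbaabbaaabaaaaaaba  a
   16  baaaaaababa$babbaabbaaa  a
   17  baaabaaaaaababa$babbaab  b
   18  baabbaaabaaaaaababa$bab  b
   19  baba$babbaabbaaabaaaaaa  a
   20  babbaabbaaabaaaaaababa$  $
   21  bbaaabaaaaaababa$babbaa  a
   22  bbaabbaaabaaaaaababa$ba  a

abbaabaaabbaaabaabba$aa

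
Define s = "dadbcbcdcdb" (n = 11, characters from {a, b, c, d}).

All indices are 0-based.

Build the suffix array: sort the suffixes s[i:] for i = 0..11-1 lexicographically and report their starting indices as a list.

sorted suffixes:
  #0 SA[0]=1  'adbcbcdcdb'
  #1 SA[1]=10  'b'
  #2 SA[2]=3  'bcbcdcdb'
  #3 SA[3]=5  'bcdcdb'
  #4 SA[4]=4  'cbcdcdb'
  #5 SA[5]=8  'cdb'
  #6 SA[6]=6  'cdcdb'
  #7 SA[7]=0  'dadbcbcdcdb'
  #8 SA[8]=9  'db'
  #9 SA[9]=2  'dbcbcdcdb'
  #10 SA[10]=7  'dcdb'

[1, 10, 3, 5, 4, 8, 6, 0, 9, 2, 7]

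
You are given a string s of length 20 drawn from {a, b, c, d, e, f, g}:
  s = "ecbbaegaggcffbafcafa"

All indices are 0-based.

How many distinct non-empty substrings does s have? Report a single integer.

194

rank→(start, suffix):
  0 → (19, 'a')
  1 → (4, 'aegaggcffbafcafa')
  2 → (17, 'afa')
  3 → (14, 'afcafa')
  4 → (7, 'aggcffbafcafa')
  5 → (3, 'baegaggcffbafcafa')
  6 → (13, 'bafcafa')
  7 → (2, 'bbaegaggcffbafcafa')
  8 → (16, 'cafa')
  9 → (1, 'cbbaegaggcffbafcafa')
  10 → (10, 'cffbafcafa')
  11 → (0, 'ecbbaegaggcffbafcafa')
  12 → (5, 'egaggcffbafcafa')
  13 → (18, 'fa')
  14 → (12, 'fbafcafa')
  15 → (15, 'fcafa')
  16 → (11, 'ffbafcafa')
  17 → (6, 'gaggcffbafcafa')
  18 → (9, 'gcffbafcafa')
  19 → (8, 'ggcffbafcafa')

SA = [19, 4, 17, 14, 7, 3, 13, 2, 16, 1, 10, 0, 5, 18, 12, 15, 11, 6, 9, 8]
rank  pair      lcp
   1  s[19:],s[4:]  1  'a'
   2  s[4:],s[17:]  1  'a'
   3  s[17:],s[14:]  2  'af'
   4  s[14:],s[7:]  1  'a'
   5  s[7:],s[3:]  0  ''
   6  s[3:],s[13:]  2  'ba'
   7  s[13:],s[2:]  1  'b'
   8  s[2:],s[16:]  0  ''
   9  s[16:],s[1:]  1  'c'
  10  s[1:],s[10:]  1  'c'
  11  s[10:],s[0:]  0  ''
  12  s[0:],s[5:]  1  'e'
  13  s[5:],s[18:]  0  ''
  14  s[18:],s[12:]  1  'f'
  15  s[12:],s[15:]  1  'f'
  16  s[15:],s[11:]  1  'f'
  17  s[11:],s[6:]  0  ''
  18  s[6:],s[9:]  1  'g'
  19  s[9:],s[8:]  1  'g'

n(n+1)/2 = 20·21/2 = 210
Σ LCP = 0 + 1 + 1 + 2 + 1 + 0 + 2 + 1 + 0 + 1 + 1 + 0 + 1 + 0 + 1 + 1 + 1 + 0 + 1 + 1 = 16
distinct = 210 − 16 = 194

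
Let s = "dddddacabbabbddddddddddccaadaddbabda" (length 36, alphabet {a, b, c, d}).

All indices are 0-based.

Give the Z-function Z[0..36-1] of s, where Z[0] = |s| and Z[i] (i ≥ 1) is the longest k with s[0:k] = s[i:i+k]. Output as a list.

[36, 4, 3, 2, 1, 0, 0, 0, 0, 0, 0, 0, 0, 5, 5, 5, 5, 5, 5, 4, 3, 2, 1, 0, 0, 0, 0, 1, 0, 2, 1, 0, 0, 0, 1, 0]

Z[0]=36
i=1: i≥r, start 0; Z[1]=4 scan→box=[1,5)
i=2: min(r-i=3, Z[1]=4)=3; Z[2]=3
i=3: min(r-i=2, Z[2]=3)=2; Z[3]=2
i=4: min(r-i=1, Z[3]=2)=1; Z[4]=1
i=5: i≥r, start 0; Z[5]=0
i=6: i≥r, start 0; Z[6]=0
i=7: i≥r, start 0; Z[7]=0
i=8: i≥r, start 0; Z[8]=0
i=9: i≥r, start 0; Z[9]=0
i=10: i≥r, start 0; Z[10]=0
i=11: i≥r, start 0; Z[11]=0
i=12: i≥r, start 0; Z[12]=0
i=13: i≥r, start 0; Z[13]=5 scan→box=[13,18)
i=14: min(r-i=4, Z[1]=4)=4; Z[14]=5 scan→box=[14,19)
i=15: min(r-i=4, Z[1]=4)=4; Z[15]=5 scan→box=[15,20)
i=16: min(r-i=4, Z[1]=4)=4; Z[16]=5 scan→box=[16,21)
i=17: min(r-i=4, Z[1]=4)=4; Z[17]=5 scan→box=[17,22)
i=18: min(r-i=4, Z[1]=4)=4; Z[18]=5 scan→box=[18,23)
i=19: min(r-i=4, Z[1]=4)=4; Z[19]=4
i=20: min(r-i=3, Z[2]=3)=3; Z[20]=3
i=21: min(r-i=2, Z[3]=2)=2; Z[21]=2
i=22: min(r-i=1, Z[4]=1)=1; Z[22]=1
i=23: i≥r, start 0; Z[23]=0
i=24: i≥r, start 0; Z[24]=0
i=25: i≥r, start 0; Z[25]=0
i=26: i≥r, start 0; Z[26]=0
i=27: i≥r, start 0; Z[27]=1 scan→box=[27,28)
i=28: i≥r, start 0; Z[28]=0
i=29: i≥r, start 0; Z[29]=2 scan→box=[29,31)
i=30: min(r-i=1, Z[1]=4)=1; Z[30]=1
i=31: i≥r, start 0; Z[31]=0
i=32: i≥r, start 0; Z[32]=0
i=33: i≥r, start 0; Z[33]=0
i=34: i≥r, start 0; Z[34]=1 scan→box=[34,35)
i=35: i≥r, start 0; Z[35]=0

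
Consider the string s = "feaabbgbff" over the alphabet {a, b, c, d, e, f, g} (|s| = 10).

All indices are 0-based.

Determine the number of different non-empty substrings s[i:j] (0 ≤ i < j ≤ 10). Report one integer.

50

sorted suffixes:
  #0 SA[0]=2  'aabbgbff'
  #1 SA[1]=3  'abbgbff'
  #2 SA[2]=4  'bbgbff'
  #3 SA[3]=7  'bff'
  #4 SA[4]=5  'bgbff'
  #5 SA[5]=1  'eaabbgbff'
  #6 SA[6]=9  'f'
  #7 SA[7]=0  'feaabbgbff'
  #8 SA[8]=8  'ff'
  #9 SA[9]=6  'gbff'

SA = [2, 3, 4, 7, 5, 1, 9, 0, 8, 6]
rank  pair      lcp
   1  s[2:],s[3:]  1  'a'
   2  s[3:],s[4:]  0  ''
   3  s[4:],s[7:]  1  'b'
   4  s[7:],s[5:]  1  'b'
   5  s[5:],s[1:]  0  ''
   6  s[1:],s[9:]  0  ''
   7  s[9:],s[0:]  1  'f'
   8  s[0:],s[8:]  1  'f'
   9  s[8:],s[6:]  0  ''

n(n+1)/2 = 10·11/2 = 55
Σ LCP = 0 + 1 + 0 + 1 + 1 + 0 + 0 + 1 + 1 + 0 = 5
distinct = 55 − 5 = 50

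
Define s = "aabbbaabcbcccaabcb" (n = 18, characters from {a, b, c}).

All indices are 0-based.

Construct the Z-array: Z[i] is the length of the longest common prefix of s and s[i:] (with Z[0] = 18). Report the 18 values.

Z[0]=18
i=1: i≥r, start 0; Z[1]=1 grow→box=[1,2)
i=2: i≥r, start 0; Z[2]=0
i=3: i≥r, start 0; Z[3]=0
i=4: i≥r, start 0; Z[4]=0
i=5: i≥r, start 0; Z[5]=3 grow→box=[5,8)
i=6: min(r-i=2, Z[1]=1)=1; Z[6]=1
i=7: min(r-i=1, Z[2]=0)=0; Z[7]=0
i=8: i≥r, start 0; Z[8]=0
i=9: i≥r, start 0; Z[9]=0
i=10: i≥r, start 0; Z[10]=0
i=11: i≥r, start 0; Z[11]=0
i=12: i≥r, start 0; Z[12]=0
i=13: i≥r, start 0; Z[13]=3 grow→box=[13,16)
i=14: min(r-i=2, Z[1]=1)=1; Z[14]=1
i=15: min(r-i=1, Z[2]=0)=0; Z[15]=0
i=16: i≥r, start 0; Z[16]=0
i=17: i≥r, start 0; Z[17]=0

[18, 1, 0, 0, 0, 3, 1, 0, 0, 0, 0, 0, 0, 3, 1, 0, 0, 0]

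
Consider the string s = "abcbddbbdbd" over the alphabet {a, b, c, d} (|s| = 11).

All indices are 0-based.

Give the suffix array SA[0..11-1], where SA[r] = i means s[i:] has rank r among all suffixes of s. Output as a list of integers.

rank | idx | suffix
   0 |   0 | abcbddbbdbd
   1 |   6 | bbdbd
   2 |   1 | bcbddbbdbd
   3 |   9 | bd
   4 |   7 | bdbd
   5 |   3 | bddbbdbd
   6 |   2 | cbddbbdbd
   7 |  10 | d
   8 |   5 | dbbdbd
   9 |   8 | dbd
  10 |   4 | ddbbdbd

[0, 6, 1, 9, 7, 3, 2, 10, 5, 8, 4]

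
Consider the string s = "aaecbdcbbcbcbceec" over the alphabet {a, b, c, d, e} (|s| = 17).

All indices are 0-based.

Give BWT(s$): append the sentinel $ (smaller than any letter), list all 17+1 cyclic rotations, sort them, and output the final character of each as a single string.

c$acbcccedbbebbeac

rank  rotation            last
    0  $aaecbdcbbcbcbceec  c
    1  aaecbdcbbcbcbceec$  $
    2  aecbdcbbcbcbceec$a  a
    3  bbcbcbceec$aaecbdc  c
    4  bcbcbceec$aaecbdcb  b
    5  bcbceec$aaecbdcbbc  c
    6  bceec$aaecbdcbbcbc  c
    7  bdcbbcbcbceec$aaec  c
    8  c$aaecbdcbbcbcbcee  e
    9  cbbcbcbceec$aaecbd  d
   10  cbcbceec$aaecbdcbb  b
   11  cbceec$aaecbdcbbcb  b
   12  cbdcbbcbcbceec$aae  e
   13  ceec$aaecbdcbbcbcb  b
   14  dcbbcbcbceec$aaecb  b
   15  ec$aaecbdcbbcbcbce  e
   16  ecbdcbbcbcbceec$aa  a
   17  eec$aaecbdcbbcbcbc  c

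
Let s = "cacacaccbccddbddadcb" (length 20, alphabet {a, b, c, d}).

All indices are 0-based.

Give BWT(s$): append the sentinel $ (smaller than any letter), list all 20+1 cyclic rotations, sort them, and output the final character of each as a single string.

rank  rotation               last
    0  $cacacaccbccddbddadcb  b
    1  acacaccbccddbddadcb$c  c
    2  acaccbccddbddadcb$cac  c
    3  accbccddbddadcb$cacac  c
    4  adcb$cacacaccbccddbdd  d
    5  b$cacacaccbccddbddadc  c
    6  bccddbddadcb$cacacacc  c
    7  bddadcb$cacacaccbccdd  d
    8  cacacaccbccddbddadcb$  $
    9  cacaccbccddbddadcb$ca  a
   10  caccbccddbddadcb$caca  a
   11  cb$cacacaccbccddbddad  d
   12  cbccddbddadcb$cacacac  c
   13  ccbccddbddadcb$cacaca  a
   14  ccddbddadcb$cacacaccb  b
   15  cddbddadcb$cacacaccbc  c
   16  dadcb$cacacaccbccddbd  d
   17  dbddadcb$cacacaccbccd  d
   18  dcb$cacacaccbccddbdda  a
   19  ddadcb$cacacaccbccddb  b
   20  ddbddadcb$cacacaccbcc  c

bcccdccd$aadcabcddabc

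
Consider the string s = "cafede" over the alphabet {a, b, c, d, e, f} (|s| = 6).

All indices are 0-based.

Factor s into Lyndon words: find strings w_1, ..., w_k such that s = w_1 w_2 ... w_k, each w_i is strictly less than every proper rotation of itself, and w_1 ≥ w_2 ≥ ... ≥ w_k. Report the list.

emit factor 1: 'c' (i=0, period=1)
emit factor 2: 'afede' (i=1, period=5)

["c", "afede"]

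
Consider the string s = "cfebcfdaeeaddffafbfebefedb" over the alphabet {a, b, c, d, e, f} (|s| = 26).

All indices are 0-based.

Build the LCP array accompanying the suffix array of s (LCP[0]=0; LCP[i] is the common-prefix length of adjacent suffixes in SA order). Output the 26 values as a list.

rank→(start, suffix):
  0 → (10, 'addffafbfebefedb')
  1 → (7, 'aeeaddffafbfebefedb')
  2 → (15, 'afbfebefedb')
  3 → (25, 'b')
  4 → (3, 'bcfdaeeaddffafbfebefedb')
  5 → (20, 'befedb')
  6 → (17, 'bfebefedb')
  7 → (4, 'cfdaeeaddffafbfebefedb')
  8 → (0, 'cfebcfdaeeaddffafbfebefedb')
  9 → (6, 'daeeaddffafbfebefedb')
  10 → (24, 'db')
  11 → (11, 'ddffafbfebefedb')
  12 → (12, 'dffafbfebefedb')
  13 → (9, 'eaddffafbfebefedb')
  14 → (2, 'ebcfdaeeaddffafbfebefedb')
  15 → (19, 'ebefedb')
  16 → (23, 'edb')
  17 → (8, 'eeaddffafbfebefedb')
  18 → (21, 'efedb')
  19 → (14, 'fafbfebefedb')
  20 → (16, 'fbfebefedb')
  21 → (5, 'fdaeeaddffafbfebefedb')
  22 → (1, 'febcfdaeeaddffafbfebefedb')
  23 → (18, 'febefedb')
  24 → (22, 'fedb')
  25 → (13, 'ffafbfebefedb')

SA = [10, 7, 15, 25, 3, 20, 17, 4, 0, 6, 24, 11, 12, 9, 2, 19, 23, 8, 21, 14, 16, 5, 1, 18, 22, 13]
[i] adj suffixes → lcp
  [1] 10/7 → 1 ('a')
  [2] 7/15 → 1 ('a')
  [3] 15/25 → 0 ('')
  [4] 25/3 → 1 ('b')
  [5] 3/20 → 1 ('b')
  [6] 20/17 → 1 ('b')
  [7] 17/4 → 0 ('')
  [8] 4/0 → 2 ('cf')
  [9] 0/6 → 0 ('')
  [10] 6/24 → 1 ('d')
  [11] 24/11 → 1 ('d')
  [12] 11/12 → 1 ('d')
  [13] 12/9 → 0 ('')
  [14] 9/2 → 1 ('e')
  [15] 2/19 → 2 ('eb')
  [16] 19/23 → 1 ('e')
  [17] 23/8 → 1 ('e')
  [18] 8/21 → 1 ('e')
  [19] 21/14 → 0 ('')
  [20] 14/16 → 1 ('f')
  [21] 16/5 → 1 ('f')
  [22] 5/1 → 1 ('f')
  [23] 1/18 → 3 ('feb')
  [24] 18/22 → 2 ('fe')
  [25] 22/13 → 1 ('f')

[0, 1, 1, 0, 1, 1, 1, 0, 2, 0, 1, 1, 1, 0, 1, 2, 1, 1, 1, 0, 1, 1, 1, 3, 2, 1]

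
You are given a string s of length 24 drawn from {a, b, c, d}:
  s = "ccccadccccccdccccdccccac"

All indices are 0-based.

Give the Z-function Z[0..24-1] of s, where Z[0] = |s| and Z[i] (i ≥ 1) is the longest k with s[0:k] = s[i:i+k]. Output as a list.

Z[0]=24
i=1: fresh scan; Z[1]=3 scan→box=[1,4)
i=2: min(r-i=2, Z[1]=3)=2; Z[2]=2
i=3: min(r-i=1, Z[2]=2)=1; Z[3]=1
i=4: fresh scan; Z[4]=0
i=5: fresh scan; Z[5]=0
i=6: fresh scan; Z[6]=4 scan→box=[6,10)
i=7: min(r-i=3, Z[1]=3)=3; Z[7]=4 scan→box=[7,11)
i=8: min(r-i=3, Z[1]=3)=3; Z[8]=4 scan→box=[8,12)
i=9: min(r-i=3, Z[1]=3)=3; Z[9]=3
i=10: min(r-i=2, Z[2]=2)=2; Z[10]=2
i=11: min(r-i=1, Z[3]=1)=1; Z[11]=1
i=12: fresh scan; Z[12]=0
i=13: fresh scan; Z[13]=4 scan→box=[13,17)
i=14: min(r-i=3, Z[1]=3)=3; Z[14]=3
i=15: min(r-i=2, Z[2]=2)=2; Z[15]=2
i=16: min(r-i=1, Z[3]=1)=1; Z[16]=1
i=17: fresh scan; Z[17]=0
i=18: fresh scan; Z[18]=5 scan→box=[18,23)
i=19: min(r-i=4, Z[1]=3)=3; Z[19]=3
i=20: min(r-i=3, Z[2]=2)=2; Z[20]=2
i=21: min(r-i=2, Z[3]=1)=1; Z[21]=1
i=22: min(r-i=1, Z[4]=0)=0; Z[22]=0
i=23: fresh scan; Z[23]=1 scan→box=[23,24)

[24, 3, 2, 1, 0, 0, 4, 4, 4, 3, 2, 1, 0, 4, 3, 2, 1, 0, 5, 3, 2, 1, 0, 1]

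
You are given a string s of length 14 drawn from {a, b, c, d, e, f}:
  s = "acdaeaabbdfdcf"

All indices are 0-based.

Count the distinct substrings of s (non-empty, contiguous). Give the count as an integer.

rank | idx | suffix
   0 |   5 | aabbdfdcf
   1 |   6 | abbdfdcf
   2 |   0 | acdaeaabbdfdcf
   3 |   3 | aeaabbdfdcf
   4 |   7 | bbdfdcf
   5 |   8 | bdfdcf
   6 |   1 | cdaeaabbdfdcf
   7 |  12 | cf
   8 |   2 | daeaabbdfdcf
   9 |  11 | dcf
  10 |   9 | dfdcf
  11 |   4 | eaabbdfdcf
  12 |  13 | f
  13 |  10 | fdcf

SA = [5, 6, 0, 3, 7, 8, 1, 12, 2, 11, 9, 4, 13, 10]
[i] adj suffixes → lcp
  [1] 5/6 → 1 ('a')
  [2] 6/0 → 1 ('a')
  [3] 0/3 → 1 ('a')
  [4] 3/7 → 0 ('')
  [5] 7/8 → 1 ('b')
  [6] 8/1 → 0 ('')
  [7] 1/12 → 1 ('c')
  [8] 12/2 → 0 ('')
  [9] 2/11 → 1 ('d')
  [10] 11/9 → 1 ('d')
  [11] 9/4 → 0 ('')
  [12] 4/13 → 0 ('')
  [13] 13/10 → 1 ('f')

n(n+1)/2 = 14·15/2 = 105
Σ LCP = 0 + 1 + 1 + 1 + 0 + 1 + 0 + 1 + 0 + 1 + 1 + 0 + 0 + 1 = 8
distinct = 105 − 8 = 97

97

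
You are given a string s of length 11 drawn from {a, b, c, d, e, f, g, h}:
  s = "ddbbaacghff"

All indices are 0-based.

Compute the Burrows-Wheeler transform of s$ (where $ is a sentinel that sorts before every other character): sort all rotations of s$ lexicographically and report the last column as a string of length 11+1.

rank  rotation      last
    0  $ddbbaacghff  f
    1  aacghff$ddbb  b
    2  acghff$ddbba  a
    3  baacghff$ddb  b
    4  bbaacghff$dd  d
    5  cghff$ddbbaa  a
    6  dbbaacghff$d  d
    7  ddbbaacghff$  $
    8  f$ddbbaacghf  f
    9  ff$ddbbaacgh  h
   10  ghff$ddbbaac  c
   11  hff$ddbbaacg  g

fbabdad$fhcg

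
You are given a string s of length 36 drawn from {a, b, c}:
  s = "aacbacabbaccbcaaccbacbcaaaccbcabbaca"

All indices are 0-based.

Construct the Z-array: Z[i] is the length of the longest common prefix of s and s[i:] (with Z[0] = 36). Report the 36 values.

[36, 1, 0, 0, 1, 0, 1, 0, 0, 1, 0, 0, 0, 0, 3, 1, 0, 0, 0, 1, 0, 0, 0, 2, 3, 1, 0, 0, 0, 0, 1, 0, 0, 1, 0, 1]

Z[0]=36
i=1: i≥r, start 0; Z[1]=1 extend→box=[1,2)
i=2: i≥r, start 0; Z[2]=0
i=3: i≥r, start 0; Z[3]=0
i=4: i≥r, start 0; Z[4]=1 extend→box=[4,5)
i=5: i≥r, start 0; Z[5]=0
i=6: i≥r, start 0; Z[6]=1 extend→box=[6,7)
i=7: i≥r, start 0; Z[7]=0
i=8: i≥r, start 0; Z[8]=0
i=9: i≥r, start 0; Z[9]=1 extend→box=[9,10)
i=10: i≥r, start 0; Z[10]=0
i=11: i≥r, start 0; Z[11]=0
i=12: i≥r, start 0; Z[12]=0
i=13: i≥r, start 0; Z[13]=0
i=14: i≥r, start 0; Z[14]=3 extend→box=[14,17)
i=15: min(r-i=2, Z[1]=1)=1; Z[15]=1
i=16: min(r-i=1, Z[2]=0)=0; Z[16]=0
i=17: i≥r, start 0; Z[17]=0
i=18: i≥r, start 0; Z[18]=0
i=19: i≥r, start 0; Z[19]=1 extend→box=[19,20)
i=20: i≥r, start 0; Z[20]=0
i=21: i≥r, start 0; Z[21]=0
i=22: i≥r, start 0; Z[22]=0
i=23: i≥r, start 0; Z[23]=2 extend→box=[23,25)
i=24: min(r-i=1, Z[1]=1)=1; Z[24]=3 extend→box=[24,27)
i=25: min(r-i=2, Z[1]=1)=1; Z[25]=1
i=26: min(r-i=1, Z[2]=0)=0; Z[26]=0
i=27: i≥r, start 0; Z[27]=0
i=28: i≥r, start 0; Z[28]=0
i=29: i≥r, start 0; Z[29]=0
i=30: i≥r, start 0; Z[30]=1 extend→box=[30,31)
i=31: i≥r, start 0; Z[31]=0
i=32: i≥r, start 0; Z[32]=0
i=33: i≥r, start 0; Z[33]=1 extend→box=[33,34)
i=34: i≥r, start 0; Z[34]=0
i=35: i≥r, start 0; Z[35]=1 extend→box=[35,36)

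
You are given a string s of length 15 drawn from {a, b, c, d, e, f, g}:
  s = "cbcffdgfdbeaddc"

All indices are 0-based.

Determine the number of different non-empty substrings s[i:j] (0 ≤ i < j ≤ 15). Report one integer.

rank→(start, suffix):
  0 → (11, 'addc')
  1 → (1, 'bcffdgfdbeaddc')
  2 → (9, 'beaddc')
  3 → (14, 'c')
  4 → (0, 'cbcffdgfdbeaddc')
  5 → (2, 'cffdgfdbeaddc')
  6 → (8, 'dbeaddc')
  7 → (13, 'dc')
  8 → (12, 'ddc')
  9 → (5, 'dgfdbeaddc')
  10 → (10, 'eaddc')
  11 → (7, 'fdbeaddc')
  12 → (4, 'fdgfdbeaddc')
  13 → (3, 'ffdgfdbeaddc')
  14 → (6, 'gfdbeaddc')

SA = [11, 1, 9, 14, 0, 2, 8, 13, 12, 5, 10, 7, 4, 3, 6]
[i] adj suffixes → lcp
  [1] 11/1 → 0 ('')
  [2] 1/9 → 1 ('b')
  [3] 9/14 → 0 ('')
  [4] 14/0 → 1 ('c')
  [5] 0/2 → 1 ('c')
  [6] 2/8 → 0 ('')
  [7] 8/13 → 1 ('d')
  [8] 13/12 → 1 ('d')
  [9] 12/5 → 1 ('d')
  [10] 5/10 → 0 ('')
  [11] 10/7 → 0 ('')
  [12] 7/4 → 2 ('fd')
  [13] 4/3 → 1 ('f')
  [14] 3/6 → 0 ('')

n(n+1)/2 = 15·16/2 = 120
Σ LCP = 0 + 0 + 1 + 0 + 1 + 1 + 0 + 1 + 1 + 1 + 0 + 0 + 2 + 1 + 0 = 9
distinct = 120 − 9 = 111

111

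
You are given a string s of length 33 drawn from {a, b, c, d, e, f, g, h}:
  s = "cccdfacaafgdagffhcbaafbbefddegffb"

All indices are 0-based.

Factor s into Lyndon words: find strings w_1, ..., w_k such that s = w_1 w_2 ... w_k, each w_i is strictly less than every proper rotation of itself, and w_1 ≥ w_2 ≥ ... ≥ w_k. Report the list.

["cccdf", "ac", "aafgdagffhcb", "aafbbefddegffb"]

emit factor 1: 'cccdf' (i=0, period=5)
emit factor 2: 'ac' (i=5, period=2)
emit factor 3: 'aafgdagffhcb' (i=7, period=12)
emit factor 4: 'aafbbefddegffb' (i=19, period=14)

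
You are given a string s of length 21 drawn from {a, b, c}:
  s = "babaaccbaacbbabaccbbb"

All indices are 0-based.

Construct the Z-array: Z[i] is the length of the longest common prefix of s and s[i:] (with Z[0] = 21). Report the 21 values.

[21, 0, 2, 0, 0, 0, 0, 2, 0, 0, 0, 1, 4, 0, 2, 0, 0, 0, 1, 1, 1]

Z[0]=21
i=1: fresh scan; Z[1]=0
i=2: fresh scan; Z[2]=2 grow→box=[2,4)
i=3: min(r-i=1, Z[1]=0)=0; Z[3]=0
i=4: fresh scan; Z[4]=0
i=5: fresh scan; Z[5]=0
i=6: fresh scan; Z[6]=0
i=7: fresh scan; Z[7]=2 grow→box=[7,9)
i=8: min(r-i=1, Z[1]=0)=0; Z[8]=0
i=9: fresh scan; Z[9]=0
i=10: fresh scan; Z[10]=0
i=11: fresh scan; Z[11]=1 grow→box=[11,12)
i=12: fresh scan; Z[12]=4 grow→box=[12,16)
i=13: min(r-i=3, Z[1]=0)=0; Z[13]=0
i=14: min(r-i=2, Z[2]=2)=2; Z[14]=2
i=15: min(r-i=1, Z[3]=0)=0; Z[15]=0
i=16: fresh scan; Z[16]=0
i=17: fresh scan; Z[17]=0
i=18: fresh scan; Z[18]=1 grow→box=[18,19)
i=19: fresh scan; Z[19]=1 grow→box=[19,20)
i=20: fresh scan; Z[20]=1 grow→box=[20,21)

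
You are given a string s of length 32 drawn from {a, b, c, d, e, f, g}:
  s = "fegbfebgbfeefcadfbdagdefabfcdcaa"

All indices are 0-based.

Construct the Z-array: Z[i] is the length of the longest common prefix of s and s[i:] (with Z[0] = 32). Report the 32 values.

Z[0]=32
i=1: fresh scan; Z[1]=0
i=2: fresh scan; Z[2]=0
i=3: fresh scan; Z[3]=0
i=4: fresh scan; Z[4]=2 scan→box=[4,6)
i=5: min(r-i=1, Z[1]=0)=0; Z[5]=0
i=6: fresh scan; Z[6]=0
i=7: fresh scan; Z[7]=0
i=8: fresh scan; Z[8]=0
i=9: fresh scan; Z[9]=2 scan→box=[9,11)
i=10: min(r-i=1, Z[1]=0)=0; Z[10]=0
i=11: fresh scan; Z[11]=0
i=12: fresh scan; Z[12]=1 scan→box=[12,13)
i=13: fresh scan; Z[13]=0
i=14: fresh scan; Z[14]=0
i=15: fresh scan; Z[15]=0
i=16: fresh scan; Z[16]=1 scan→box=[16,17)
i=17: fresh scan; Z[17]=0
i=18: fresh scan; Z[18]=0
i=19: fresh scan; Z[19]=0
i=20: fresh scan; Z[20]=0
i=21: fresh scan; Z[21]=0
i=22: fresh scan; Z[22]=0
i=23: fresh scan; Z[23]=1 scan→box=[23,24)
i=24: fresh scan; Z[24]=0
i=25: fresh scan; Z[25]=0
i=26: fresh scan; Z[26]=1 scan→box=[26,27)
i=27: fresh scan; Z[27]=0
i=28: fresh scan; Z[28]=0
i=29: fresh scan; Z[29]=0
i=30: fresh scan; Z[30]=0
i=31: fresh scan; Z[31]=0

[32, 0, 0, 0, 2, 0, 0, 0, 0, 2, 0, 0, 1, 0, 0, 0, 1, 0, 0, 0, 0, 0, 0, 1, 0, 0, 1, 0, 0, 0, 0, 0]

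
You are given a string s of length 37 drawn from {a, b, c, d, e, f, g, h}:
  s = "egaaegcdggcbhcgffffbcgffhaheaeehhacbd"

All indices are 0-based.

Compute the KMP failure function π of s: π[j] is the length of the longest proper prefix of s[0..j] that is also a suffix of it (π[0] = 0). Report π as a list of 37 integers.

[0, 0, 0, 0, 1, 2, 0, 0, 0, 0, 0, 0, 0, 0, 0, 0, 0, 0, 0, 0, 0, 0, 0, 0, 0, 0, 0, 1, 0, 1, 1, 0, 0, 0, 0, 0, 0]

π[0] = 0
j=1 s[j]='g': π[1]=0 (border '')
j=2 s[j]='a': π[2]=0 (border '')
j=3 s[j]='a': π[3]=0 (border '')
j=4 s[j]='e': π[4]=1 (border 'e')
j=5 s[j]='g': π[5]=2 (border 'eg')
j=6 s[j]='c': k: 2→0; π[6]=0 (border '')
j=7 s[j]='d': π[7]=0 (border '')
j=8 s[j]='g': π[8]=0 (border '')
j=9 s[j]='g': π[9]=0 (border '')
j=10 s[j]='c': π[10]=0 (border '')
j=11 s[j]='b': π[11]=0 (border '')
j=12 s[j]='h': π[12]=0 (border '')
j=13 s[j]='c': π[13]=0 (border '')
j=14 s[j]='g': π[14]=0 (border '')
j=15 s[j]='f': π[15]=0 (border '')
j=16 s[j]='f': π[16]=0 (border '')
j=17 s[j]='f': π[17]=0 (border '')
j=18 s[j]='f': π[18]=0 (border '')
j=19 s[j]='b': π[19]=0 (border '')
j=20 s[j]='c': π[20]=0 (border '')
j=21 s[j]='g': π[21]=0 (border '')
j=22 s[j]='f': π[22]=0 (border '')
j=23 s[j]='f': π[23]=0 (border '')
j=24 s[j]='h': π[24]=0 (border '')
j=25 s[j]='a': π[25]=0 (border '')
j=26 s[j]='h': π[26]=0 (border '')
j=27 s[j]='e': π[27]=1 (border 'e')
j=28 s[j]='a': k: 1→0; π[28]=0 (border '')
j=29 s[j]='e': π[29]=1 (border 'e')
j=30 s[j]='e': k: 1→0; π[30]=1 (border 'e')
j=31 s[j]='h': k: 1→0; π[31]=0 (border '')
j=32 s[j]='h': π[32]=0 (border '')
j=33 s[j]='a': π[33]=0 (border '')
j=34 s[j]='c': π[34]=0 (border '')
j=35 s[j]='b': π[35]=0 (border '')
j=36 s[j]='d': π[36]=0 (border '')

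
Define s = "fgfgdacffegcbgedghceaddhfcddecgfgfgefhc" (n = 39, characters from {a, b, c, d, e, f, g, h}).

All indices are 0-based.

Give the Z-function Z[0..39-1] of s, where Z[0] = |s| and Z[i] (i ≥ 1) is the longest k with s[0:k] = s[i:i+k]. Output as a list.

Z[0]=39
i=1: i≥r, start 0; Z[1]=0
i=2: i≥r, start 0; Z[2]=2 extend→box=[2,4)
i=3: min(r-i=1, Z[1]=0)=0; Z[3]=0
i=4: i≥r, start 0; Z[4]=0
i=5: i≥r, start 0; Z[5]=0
i=6: i≥r, start 0; Z[6]=0
i=7: i≥r, start 0; Z[7]=1 extend→box=[7,8)
i=8: i≥r, start 0; Z[8]=1 extend→box=[8,9)
i=9: i≥r, start 0; Z[9]=0
i=10: i≥r, start 0; Z[10]=0
i=11: i≥r, start 0; Z[11]=0
i=12: i≥r, start 0; Z[12]=0
i=13: i≥r, start 0; Z[13]=0
i=14: i≥r, start 0; Z[14]=0
i=15: i≥r, start 0; Z[15]=0
i=16: i≥r, start 0; Z[16]=0
i=17: i≥r, start 0; Z[17]=0
i=18: i≥r, start 0; Z[18]=0
i=19: i≥r, start 0; Z[19]=0
i=20: i≥r, start 0; Z[20]=0
i=21: i≥r, start 0; Z[21]=0
i=22: i≥r, start 0; Z[22]=0
i=23: i≥r, start 0; Z[23]=0
i=24: i≥r, start 0; Z[24]=1 extend→box=[24,25)
i=25: i≥r, start 0; Z[25]=0
i=26: i≥r, start 0; Z[26]=0
i=27: i≥r, start 0; Z[27]=0
i=28: i≥r, start 0; Z[28]=0
i=29: i≥r, start 0; Z[29]=0
i=30: i≥r, start 0; Z[30]=0
i=31: i≥r, start 0; Z[31]=4 extend→box=[31,35)
i=32: min(r-i=3, Z[1]=0)=0; Z[32]=0
i=33: min(r-i=2, Z[2]=2)=2; Z[33]=2
i=34: min(r-i=1, Z[3]=0)=0; Z[34]=0
i=35: i≥r, start 0; Z[35]=0
i=36: i≥r, start 0; Z[36]=1 extend→box=[36,37)
i=37: i≥r, start 0; Z[37]=0
i=38: i≥r, start 0; Z[38]=0

[39, 0, 2, 0, 0, 0, 0, 1, 1, 0, 0, 0, 0, 0, 0, 0, 0, 0, 0, 0, 0, 0, 0, 0, 1, 0, 0, 0, 0, 0, 0, 4, 0, 2, 0, 0, 1, 0, 0]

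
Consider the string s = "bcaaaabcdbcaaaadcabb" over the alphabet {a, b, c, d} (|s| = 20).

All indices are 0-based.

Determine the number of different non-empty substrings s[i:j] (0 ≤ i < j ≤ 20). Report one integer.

173

sorted suffixes:
  #0 SA[0]=2  'aaaabcdbcaaaadcabb'
  #1 SA[1]=11  'aaaadcabb'
  #2 SA[2]=3  'aaabcdbcaaaadcabb'
  #3 SA[3]=12  'aaadcabb'
  #4 SA[4]=4  'aabcdbcaaaadcabb'
  #5 SA[5]=13  'aadcabb'
  #6 SA[6]=17  'abb'
  #7 SA[7]=5  'abcdbcaaaadcabb'
  #8 SA[8]=14  'adcabb'
  #9 SA[9]=19  'b'
  #10 SA[10]=18  'bb'
  #11 SA[11]=0  'bcaaaabcdbcaaaadcabb'
  #12 SA[12]=9  'bcaaaadcabb'
  #13 SA[13]=6  'bcdbcaaaadcabb'
  #14 SA[14]=1  'caaaabcdbcaaaadcabb'
  #15 SA[15]=10  'caaaadcabb'
  #16 SA[16]=16  'cabb'
  #17 SA[17]=7  'cdbcaaaadcabb'
  #18 SA[18]=8  'dbcaaaadcabb'
  #19 SA[19]=15  'dcabb'

SA = [2, 11, 3, 12, 4, 13, 17, 5, 14, 19, 18, 0, 9, 6, 1, 10, 16, 7, 8, 15]
rank  pair      lcp
   1  s[2:],s[11:]  4  'aaaa'
   2  s[11:],s[3:]  3  'aaa'
   3  s[3:],s[12:]  3  'aaa'
   4  s[12:],s[4:]  2  'aa'
   5  s[4:],s[13:]  2  'aa'
   6  s[13:],s[17:]  1  'a'
   7  s[17:],s[5:]  2  'ab'
   8  s[5:],s[14:]  1  'a'
   9  s[14:],s[19:]  0  ''
  10  s[19:],s[18:]  1  'b'
  11  s[18:],s[0:]  1  'b'
  12  s[0:],s[9:]  6  'bcaaaa'
  13  s[9:],s[6:]  2  'bc'
  14  s[6:],s[1:]  0  ''
  15  s[1:],s[10:]  5  'caaaa'
  16  s[10:],s[16:]  2  'ca'
  17  s[16:],s[7:]  1  'c'
  18  s[7:],s[8:]  0  ''
  19  s[8:],s[15:]  1  'd'

n(n+1)/2 = 20·21/2 = 210
Σ LCP = 0 + 4 + 3 + 3 + 2 + 2 + 1 + 2 + 1 + 0 + 1 + 1 + 6 + 2 + 0 + 5 + 2 + 1 + 0 + 1 = 37
distinct = 210 − 37 = 173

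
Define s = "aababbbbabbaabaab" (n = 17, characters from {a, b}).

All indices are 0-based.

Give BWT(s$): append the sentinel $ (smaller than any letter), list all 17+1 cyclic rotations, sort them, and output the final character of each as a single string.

bbb$aaabbaabbaabba

rank  rotation            last
    0  $aababbbbabbaabaab  b
    1  aab$aababbbbabbaab  b
    2  aabaab$aababbbbabb  b
    3  aababbbbabbaabaab$  $
    4  ab$aababbbbabbaaba  a
    5  abaab$aababbbbabba  a
    6  ababbbbabbaabaab$a  a
    7  abbaabaab$aababbbb  b
    8  abbbbabbaabaab$aab  b
    9  b$aababbbbabbaabaa  a
   10  baab$aababbbbabbaa  a
   11  baabaab$aababbbbab  b
   12  babbaabaab$aababbb  b
   13  babbbbabbaabaab$aa  a
   14  bbaabaab$aababbbba  a
   15  bbabbaabaab$aababb  b
   16  bbbabbaabaab$aabab  b
   17  bbbbabbaabaab$aaba  a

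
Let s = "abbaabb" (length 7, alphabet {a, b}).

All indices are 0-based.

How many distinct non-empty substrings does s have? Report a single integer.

sorted suffixes:
  #0 SA[0]=3  'aabb'
  #1 SA[1]=4  'abb'
  #2 SA[2]=0  'abbaabb'
  #3 SA[3]=6  'b'
  #4 SA[4]=2  'baabb'
  #5 SA[5]=5  'bb'
  #6 SA[6]=1  'bbaabb'

SA = [3, 4, 0, 6, 2, 5, 1]
rank  pair      lcp
   1  s[3:],s[4:]  1  'a'
   2  s[4:],s[0:]  3  'abb'
   3  s[0:],s[6:]  0  ''
   4  s[6:],s[2:]  1  'b'
   5  s[2:],s[5:]  1  'b'
   6  s[5:],s[1:]  2  'bb'

n(n+1)/2 = 7·8/2 = 28
Σ LCP = 0 + 1 + 3 + 0 + 1 + 1 + 2 = 8
distinct = 28 − 8 = 20

20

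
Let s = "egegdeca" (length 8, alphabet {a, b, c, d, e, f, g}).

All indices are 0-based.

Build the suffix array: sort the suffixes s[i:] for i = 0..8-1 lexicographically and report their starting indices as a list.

[7, 6, 4, 5, 2, 0, 3, 1]

rank→(start, suffix):
  0 → (7, 'a')
  1 → (6, 'ca')
  2 → (4, 'deca')
  3 → (5, 'eca')
  4 → (2, 'egdeca')
  5 → (0, 'egegdeca')
  6 → (3, 'gdeca')
  7 → (1, 'gegdeca')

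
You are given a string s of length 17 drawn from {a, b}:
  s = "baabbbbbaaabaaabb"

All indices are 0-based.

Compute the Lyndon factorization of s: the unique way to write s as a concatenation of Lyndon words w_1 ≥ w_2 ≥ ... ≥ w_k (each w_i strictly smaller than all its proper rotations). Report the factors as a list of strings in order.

["b", "aabbbbb", "aaabaaabb"]

emit factor 1: 'b' (i=0, period=1)
emit factor 2: 'aabbbbb' (i=1, period=7)
emit factor 3: 'aaabaaabb' (i=8, period=9)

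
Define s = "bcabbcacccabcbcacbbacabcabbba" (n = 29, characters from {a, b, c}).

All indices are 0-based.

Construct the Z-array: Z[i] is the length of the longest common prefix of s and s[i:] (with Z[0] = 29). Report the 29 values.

Z[0]=29
i=1: i≥r, start 0; Z[1]=0
i=2: i≥r, start 0; Z[2]=0
i=3: i≥r, start 0; Z[3]=1 scan→box=[3,4)
i=4: i≥r, start 0; Z[4]=3 scan→box=[4,7)
i=5: min(r-i=2, Z[1]=0)=0; Z[5]=0
i=6: min(r-i=1, Z[2]=0)=0; Z[6]=0
i=7: i≥r, start 0; Z[7]=0
i=8: i≥r, start 0; Z[8]=0
i=9: i≥r, start 0; Z[9]=0
i=10: i≥r, start 0; Z[10]=0
i=11: i≥r, start 0; Z[11]=2 scan→box=[11,13)
i=12: min(r-i=1, Z[1]=0)=0; Z[12]=0
i=13: i≥r, start 0; Z[13]=3 scan→box=[13,16)
i=14: min(r-i=2, Z[1]=0)=0; Z[14]=0
i=15: min(r-i=1, Z[2]=0)=0; Z[15]=0
i=16: i≥r, start 0; Z[16]=0
i=17: i≥r, start 0; Z[17]=1 scan→box=[17,18)
i=18: i≥r, start 0; Z[18]=1 scan→box=[18,19)
i=19: i≥r, start 0; Z[19]=0
i=20: i≥r, start 0; Z[20]=0
i=21: i≥r, start 0; Z[21]=0
i=22: i≥r, start 0; Z[22]=5 scan→box=[22,27)
i=23: min(r-i=4, Z[1]=0)=0; Z[23]=0
i=24: min(r-i=3, Z[2]=0)=0; Z[24]=0
i=25: min(r-i=2, Z[3]=1)=1; Z[25]=1
i=26: min(r-i=1, Z[4]=3)=1; Z[26]=1
i=27: i≥r, start 0; Z[27]=1 scan→box=[27,28)
i=28: i≥r, start 0; Z[28]=0

[29, 0, 0, 1, 3, 0, 0, 0, 0, 0, 0, 2, 0, 3, 0, 0, 0, 1, 1, 0, 0, 0, 5, 0, 0, 1, 1, 1, 0]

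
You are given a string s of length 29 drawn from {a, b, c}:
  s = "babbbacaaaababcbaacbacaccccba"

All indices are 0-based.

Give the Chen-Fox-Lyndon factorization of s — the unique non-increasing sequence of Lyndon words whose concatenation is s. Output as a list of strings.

["b", "abbbac", "aaaababcbaacbacaccccb", "a"]

emit factor 1: 'b' (i=0, period=1)
emit factor 2: 'abbbac' (i=1, period=6)
emit factor 3: 'aaaababcbaacbacaccccb' (i=7, period=21)
emit factor 4: 'a' (i=28, period=1)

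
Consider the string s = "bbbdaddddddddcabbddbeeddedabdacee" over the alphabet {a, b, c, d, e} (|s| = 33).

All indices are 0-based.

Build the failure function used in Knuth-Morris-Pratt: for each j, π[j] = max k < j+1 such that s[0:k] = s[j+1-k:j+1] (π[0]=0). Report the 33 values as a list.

π[0] = 0
j=1 s[j]='b': π[1]=1 (border 'b')
j=2 s[j]='b': π[2]=2 (border 'bb')
j=3 s[j]='d': k: 2→1→0; π[3]=0 (border '')
j=4 s[j]='a': π[4]=0 (border '')
j=5 s[j]='d': π[5]=0 (border '')
j=6 s[j]='d': π[6]=0 (border '')
j=7 s[j]='d': π[7]=0 (border '')
j=8 s[j]='d': π[8]=0 (border '')
j=9 s[j]='d': π[9]=0 (border '')
j=10 s[j]='d': π[10]=0 (border '')
j=11 s[j]='d': π[11]=0 (border '')
j=12 s[j]='d': π[12]=0 (border '')
j=13 s[j]='c': π[13]=0 (border '')
j=14 s[j]='a': π[14]=0 (border '')
j=15 s[j]='b': π[15]=1 (border 'b')
j=16 s[j]='b': π[16]=2 (border 'bb')
j=17 s[j]='d': k: 2→1→0; π[17]=0 (border '')
j=18 s[j]='d': π[18]=0 (border '')
j=19 s[j]='b': π[19]=1 (border 'b')
j=20 s[j]='e': k: 1→0; π[20]=0 (border '')
j=21 s[j]='e': π[21]=0 (border '')
j=22 s[j]='d': π[22]=0 (border '')
j=23 s[j]='d': π[23]=0 (border '')
j=24 s[j]='e': π[24]=0 (border '')
j=25 s[j]='d': π[25]=0 (border '')
j=26 s[j]='a': π[26]=0 (border '')
j=27 s[j]='b': π[27]=1 (border 'b')
j=28 s[j]='d': k: 1→0; π[28]=0 (border '')
j=29 s[j]='a': π[29]=0 (border '')
j=30 s[j]='c': π[30]=0 (border '')
j=31 s[j]='e': π[31]=0 (border '')
j=32 s[j]='e': π[32]=0 (border '')

[0, 1, 2, 0, 0, 0, 0, 0, 0, 0, 0, 0, 0, 0, 0, 1, 2, 0, 0, 1, 0, 0, 0, 0, 0, 0, 0, 1, 0, 0, 0, 0, 0]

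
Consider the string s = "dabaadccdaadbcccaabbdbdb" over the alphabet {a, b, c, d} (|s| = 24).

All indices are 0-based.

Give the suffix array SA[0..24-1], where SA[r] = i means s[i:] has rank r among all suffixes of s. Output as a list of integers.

[16, 9, 3, 1, 17, 10, 4, 23, 2, 18, 12, 21, 19, 15, 14, 13, 6, 7, 8, 0, 22, 11, 20, 5]

rank | idx | suffix
   0 |  16 | aabbdbdb
   1 |   9 | aadbcccaabbdbdb
   2 |   3 | aadccdaadbcccaabbdbdb
   3 |   1 | abaadccdaadbcccaabbdbdb
   4 |  17 | abbdbdb
   5 |  10 | adbcccaabbdbdb
   6 |   4 | adccdaadbcccaabbdbdb
   7 |  23 | b
   8 |   2 | baadccdaadbcccaabbdbdb
   9 |  18 | bbdbdb
  10 |  12 | bcccaabbdbdb
  11 |  21 | bdb
  12 |  19 | bdbdb
  13 |  15 | caabbdbdb
  14 |  14 | ccaabbdbdb
  15 |  13 | cccaabbdbdb
  16 |   6 | ccdaadbcccaabbdbdb
  17 |   7 | cdaadbcccaabbdbdb
  18 |   8 | daadbcccaabbdbdb
  19 |   0 | dabaadccdaadbcccaabbdbdb
  20 |  22 | db
  21 |  11 | dbcccaabbdbdb
  22 |  20 | dbdb
  23 |   5 | dccdaadbcccaabbdbdb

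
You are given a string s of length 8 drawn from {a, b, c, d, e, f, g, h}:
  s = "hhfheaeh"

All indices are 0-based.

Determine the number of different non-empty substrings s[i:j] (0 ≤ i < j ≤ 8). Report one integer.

rank | idx | suffix
   0 |   5 | aeh
   1 |   4 | eaeh
   2 |   6 | eh
   3 |   2 | fheaeh
   4 |   7 | h
   5 |   3 | heaeh
   6 |   1 | hfheaeh
   7 |   0 | hhfheaeh

SA = [5, 4, 6, 2, 7, 3, 1, 0]
rank  pair      lcp
   1  s[5:],s[4:]  0  ''
   2  s[4:],s[6:]  1  'e'
   3  s[6:],s[2:]  0  ''
   4  s[2:],s[7:]  0  ''
   5  s[7:],s[3:]  1  'h'
   6  s[3:],s[1:]  1  'h'
   7  s[1:],s[0:]  1  'h'

n(n+1)/2 = 8·9/2 = 36
Σ LCP = 0 + 0 + 1 + 0 + 0 + 1 + 1 + 1 = 4
distinct = 36 − 4 = 32

32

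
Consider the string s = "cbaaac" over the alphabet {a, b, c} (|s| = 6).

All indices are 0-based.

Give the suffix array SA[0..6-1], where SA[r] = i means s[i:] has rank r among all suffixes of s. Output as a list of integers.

[2, 3, 4, 1, 5, 0]

sorted suffixes:
  #0 SA[0]=2  'aaac'
  #1 SA[1]=3  'aac'
  #2 SA[2]=4  'ac'
  #3 SA[3]=1  'baaac'
  #4 SA[4]=5  'c'
  #5 SA[5]=0  'cbaaac'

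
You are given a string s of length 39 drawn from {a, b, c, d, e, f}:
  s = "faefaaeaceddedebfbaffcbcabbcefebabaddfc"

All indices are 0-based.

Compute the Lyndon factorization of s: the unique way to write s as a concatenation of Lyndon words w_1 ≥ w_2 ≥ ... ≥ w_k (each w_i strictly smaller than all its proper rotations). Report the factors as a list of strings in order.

["f", "aef", "aaeaceddedebfbaffcbcabbcefebabaddfc"]

emit factor 1: 'f' (i=0, period=1)
emit factor 2: 'aef' (i=1, period=3)
emit factor 3: 'aaeaceddedebfbaffcbcabbcefebabaddfc' (i=4, period=35)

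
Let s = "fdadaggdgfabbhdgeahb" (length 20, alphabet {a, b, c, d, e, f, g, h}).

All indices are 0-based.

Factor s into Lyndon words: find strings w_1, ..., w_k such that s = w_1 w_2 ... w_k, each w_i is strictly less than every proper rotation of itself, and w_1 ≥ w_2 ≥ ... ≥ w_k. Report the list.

["f", "d", "adaggdgf", "abbhdgeahb"]

emit factor 1: 'f' (i=0, period=1)
emit factor 2: 'd' (i=1, period=1)
emit factor 3: 'adaggdgf' (i=2, period=8)
emit factor 4: 'abbhdgeahb' (i=10, period=10)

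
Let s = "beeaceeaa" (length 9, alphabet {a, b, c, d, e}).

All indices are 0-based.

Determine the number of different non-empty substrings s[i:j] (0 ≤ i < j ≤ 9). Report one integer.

rank→(start, suffix):
  0 → (8, 'a')
  1 → (7, 'aa')
  2 → (3, 'aceeaa')
  3 → (0, 'beeaceeaa')
  4 → (4, 'ceeaa')
  5 → (6, 'eaa')
  6 → (2, 'eaceeaa')
  7 → (5, 'eeaa')
  8 → (1, 'eeaceeaa')

SA = [8, 7, 3, 0, 4, 6, 2, 5, 1]
rank  pair      lcp
   1  s[8:],s[7:]  1  'a'
   2  s[7:],s[3:]  1  'a'
   3  s[3:],s[0:]  0  ''
   4  s[0:],s[4:]  0  ''
   5  s[4:],s[6:]  0  ''
   6  s[6:],s[2:]  2  'ea'
   7  s[2:],s[5:]  1  'e'
   8  s[5:],s[1:]  3  'eea'

n(n+1)/2 = 9·10/2 = 45
Σ LCP = 0 + 1 + 1 + 0 + 0 + 0 + 2 + 1 + 3 = 8
distinct = 45 − 8 = 37

37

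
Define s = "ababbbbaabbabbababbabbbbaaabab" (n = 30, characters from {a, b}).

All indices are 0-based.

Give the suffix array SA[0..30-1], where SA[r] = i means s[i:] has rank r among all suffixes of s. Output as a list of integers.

[24, 25, 7, 28, 26, 14, 0, 11, 8, 16, 19, 2, 29, 23, 6, 27, 13, 10, 15, 18, 1, 22, 5, 12, 9, 17, 21, 4, 20, 3]

rank | idx | suffix
   0 |  24 | aaabab
   1 |  25 | aabab
   2 |   7 | aabbabbababbabbbbaaabab
   3 |  28 | ab
   4 |  26 | abab
   5 |  14 | ababbabbbbaaabab
   6 |   0 | ababbbbaabbabbababbabbbbaaabab
   7 |  11 | abbababbabbbbaaabab
   8 |   8 | abbabbababbabbbbaaabab
   9 |  16 | abbabbbbaaabab
  10 |  19 | abbbbaaabab
  11 |   2 | abbbbaabbabbababbabbbbaaabab
  12 |  29 | b
  13 |  23 | baaabab
  14 |   6 | baabbabbababbabbbbaaabab
  15 |  27 | bab
  16 |  13 | bababbabbbbaaabab
  17 |  10 | babbababbabbbbaaabab
  18 |  15 | babbabbbbaaabab
  19 |  18 | babbbbaaabab
  20 |   1 | babbbbaabbabbababbabbbbaaabab
  21 |  22 | bbaaabab
  22 |   5 | bbaabbabbababbabbbbaaabab
  23 |  12 | bbababbabbbbaaabab
  24 |   9 | bbabbababbabbbbaaabab
  25 |  17 | bbabbbbaaabab
  26 |  21 | bbbaaabab
  27 |   4 | bbbaabbabbababbabbbbaaabab
  28 |  20 | bbbbaaabab
  29 |   3 | bbbbaabbabbababbabbbbaaabab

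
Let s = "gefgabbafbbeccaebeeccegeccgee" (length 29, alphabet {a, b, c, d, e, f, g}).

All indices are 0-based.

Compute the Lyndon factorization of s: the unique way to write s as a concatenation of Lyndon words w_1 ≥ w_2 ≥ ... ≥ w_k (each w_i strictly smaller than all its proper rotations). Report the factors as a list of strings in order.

["g", "efg", "abbafbbeccaebeeccegeccgee"]

emit factor 1: 'g' (i=0, period=1)
emit factor 2: 'efg' (i=1, period=3)
emit factor 3: 'abbafbbeccaebeeccegeccgee' (i=4, period=25)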